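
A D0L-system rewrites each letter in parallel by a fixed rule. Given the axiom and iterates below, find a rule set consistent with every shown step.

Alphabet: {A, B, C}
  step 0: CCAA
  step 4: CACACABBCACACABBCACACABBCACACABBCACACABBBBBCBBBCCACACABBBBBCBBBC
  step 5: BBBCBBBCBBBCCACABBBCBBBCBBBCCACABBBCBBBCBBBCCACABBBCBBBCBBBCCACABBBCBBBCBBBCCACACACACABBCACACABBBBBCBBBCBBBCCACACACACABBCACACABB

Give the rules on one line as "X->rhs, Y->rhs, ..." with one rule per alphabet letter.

A->BC, B->CA, C->BB

  step 4 ⇒ step 5: CACACABBCACACABBCACACABBCACACABBCACACABBBBBCBBBCCACACABBBBBCBBBC ⇒ BB·BC·BB·BC·BB·BC·CA·CA·BB·BC·BB·BC·BB·BC·CA·CA·BB·BC·BB·BC·BB·BC·CA·CA·BB·BC·BB·BC·BB·BC·CA·CA·BB·BC·BB·BC·BB·BC·CA·CA·CA·CA·CA·BB·CA·CA·CA·BB·BB·BC·BB·BC·BB·BC·CA·CA·CA·CA·CA·BB·CA·CA·CA·BB
    A ↦ BC
    B ↦ CA
    C ↦ BB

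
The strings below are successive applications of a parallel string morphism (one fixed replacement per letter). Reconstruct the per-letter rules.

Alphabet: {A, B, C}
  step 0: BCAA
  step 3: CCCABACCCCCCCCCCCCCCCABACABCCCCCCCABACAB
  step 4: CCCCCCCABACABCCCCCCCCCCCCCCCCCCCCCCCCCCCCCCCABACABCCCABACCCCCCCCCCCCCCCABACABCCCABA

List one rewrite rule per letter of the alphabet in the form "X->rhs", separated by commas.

A->CAB, B->A, C->CC

  step 3 ⇒ step 4: CCCABACCCCCCCCCCCCCCCABACABCCCCCCCABACAB ⇒ CC·CC·CC·CAB·A·CAB·CC·CC·CC·CC·CC·CC·CC·CC·CC·CC·CC·CC·CC·CC·CC·CAB·A·CAB·CC·CAB·A·CC·CC·CC·CC·CC·CC·CC·CAB·A·CAB·CC·CAB·A
    A ↦ CAB
    B ↦ A
    C ↦ CC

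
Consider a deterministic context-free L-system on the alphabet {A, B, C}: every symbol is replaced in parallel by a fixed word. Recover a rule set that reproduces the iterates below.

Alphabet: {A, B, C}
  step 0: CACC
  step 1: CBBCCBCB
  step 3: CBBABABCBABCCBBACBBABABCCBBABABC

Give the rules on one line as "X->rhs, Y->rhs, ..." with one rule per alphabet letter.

  step 0 ⇒ step 1: CACC ⇒ CB·BC·CB·CB
    A ↦ BC
    C ↦ CB
    B ↦ BA  (constrained at step 1)

A->BC, B->BA, C->CB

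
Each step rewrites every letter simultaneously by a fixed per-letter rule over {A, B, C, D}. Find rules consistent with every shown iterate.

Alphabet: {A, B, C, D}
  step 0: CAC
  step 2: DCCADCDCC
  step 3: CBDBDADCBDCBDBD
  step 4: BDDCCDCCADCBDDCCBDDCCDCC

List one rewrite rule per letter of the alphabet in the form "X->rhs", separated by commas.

A->AD, B->DC, C->BD, D->C

  step 3 ⇒ step 4: CBDBDADCBDCBDBD ⇒ BD·DC·C·DC·C·AD·C·BD·DC·C·BD·DC·C·DC·C
    A ↦ AD
    B ↦ DC
    C ↦ BD
    D ↦ C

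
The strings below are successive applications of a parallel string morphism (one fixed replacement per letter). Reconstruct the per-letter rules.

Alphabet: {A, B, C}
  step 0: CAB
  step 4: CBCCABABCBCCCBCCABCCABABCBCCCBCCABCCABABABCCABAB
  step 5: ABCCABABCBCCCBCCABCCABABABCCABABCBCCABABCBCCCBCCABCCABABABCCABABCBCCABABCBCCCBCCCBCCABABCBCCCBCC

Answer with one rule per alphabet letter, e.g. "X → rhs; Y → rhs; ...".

  step 4 ⇒ step 5: CBCCABABCBCCCBCCABCCABABCBCCCBCCABCCABABABCCABAB ⇒ AB·CC·AB·AB·CB·CC·CB·CC·AB·CC·AB·AB·AB·CC·AB·AB·CB·CC·AB·AB·CB·CC·CB·CC·AB·CC·AB·AB·AB·CC·AB·AB·CB·CC·AB·AB·CB·CC·CB·CC·CB·CC·AB·AB·CB·CC·CB·CC
    A ↦ CB
    B ↦ CC
    C ↦ AB

A->CB, B->CC, C->AB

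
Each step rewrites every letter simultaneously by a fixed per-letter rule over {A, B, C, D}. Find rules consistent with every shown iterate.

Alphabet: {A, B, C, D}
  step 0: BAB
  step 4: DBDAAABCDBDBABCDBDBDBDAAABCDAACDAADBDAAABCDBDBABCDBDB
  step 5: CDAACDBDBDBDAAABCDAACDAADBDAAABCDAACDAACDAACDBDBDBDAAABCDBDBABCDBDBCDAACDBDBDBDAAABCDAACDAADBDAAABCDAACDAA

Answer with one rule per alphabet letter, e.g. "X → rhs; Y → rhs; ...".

A->DB, B->DAA, C->AB, D->C

  step 4 ⇒ step 5: DBDAAABCDBDBABCDBDBDBDAAABCDAACDAADBDAAABCDBDBABCDBDB ⇒ C·DAA·C·DB·DB·DB·DAA·AB·C·DAA·C·DAA·DB·DAA·AB·C·DAA·C·DAA·C·DAA·C·DB·DB·DB·DAA·AB·C·DB·DB·AB·C·DB·DB·C·DAA·C·DB·DB·DB·DAA·AB·C·DAA·C·DAA·DB·DAA·AB·C·DAA·C·DAA
    A ↦ DB
    B ↦ DAA
    C ↦ AB
    D ↦ C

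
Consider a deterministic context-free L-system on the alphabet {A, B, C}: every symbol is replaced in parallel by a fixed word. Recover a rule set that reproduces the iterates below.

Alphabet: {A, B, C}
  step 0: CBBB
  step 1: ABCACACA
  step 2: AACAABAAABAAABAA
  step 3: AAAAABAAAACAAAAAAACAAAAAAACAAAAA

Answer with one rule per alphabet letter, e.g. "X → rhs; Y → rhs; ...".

  step 2 ⇒ step 3: AACAABAAABAAABAA ⇒ AA·AA·AB·AA·AA·CA·AA·AA·AA·CA·AA·AA·AA·CA·AA·AA
    A ↦ AA
    B ↦ CA
    C ↦ AB

A->AA, B->CA, C->AB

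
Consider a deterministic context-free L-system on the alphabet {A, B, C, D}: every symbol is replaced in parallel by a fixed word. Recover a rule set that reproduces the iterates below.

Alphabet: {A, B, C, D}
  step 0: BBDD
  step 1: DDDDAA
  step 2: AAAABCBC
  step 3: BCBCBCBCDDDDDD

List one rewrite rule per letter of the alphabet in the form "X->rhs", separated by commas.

  step 2 ⇒ step 3: AAAABCBC ⇒ BC·BC·BC·BC·DD·D·DD·D
    A ↦ BC
    B ↦ DD
    C ↦ D
  step 0 ⇒ step 1: BBDD ⇒ DD·DD·A·A
    D ↦ A

A->BC, B->DD, C->D, D->A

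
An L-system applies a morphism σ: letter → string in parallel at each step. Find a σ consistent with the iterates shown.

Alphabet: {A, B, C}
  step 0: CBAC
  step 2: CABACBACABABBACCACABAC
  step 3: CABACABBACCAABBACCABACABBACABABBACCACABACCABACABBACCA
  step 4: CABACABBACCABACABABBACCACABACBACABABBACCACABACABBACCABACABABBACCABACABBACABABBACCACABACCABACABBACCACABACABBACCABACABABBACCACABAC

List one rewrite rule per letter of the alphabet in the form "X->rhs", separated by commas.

A->BAC, B->AB, C->CA

  step 3 ⇒ step 4: CABACABBACCAABBACCABACABBACABABBACCACABACCABACABBACCA ⇒ CA·BAC·AB·BAC·CA·BAC·AB·AB·BAC·CA·CA·BAC·BAC·AB·AB·BAC·CA·CA·BAC·AB·BAC·CA·BAC·AB·AB·BAC·CA·BAC·AB·BAC·AB·AB·BAC·CA·CA·BAC·CA·BAC·AB·BAC·CA·CA·BAC·AB·BAC·CA·BAC·AB·AB·BAC·CA·CA·BAC
    A ↦ BAC
    B ↦ AB
    C ↦ CA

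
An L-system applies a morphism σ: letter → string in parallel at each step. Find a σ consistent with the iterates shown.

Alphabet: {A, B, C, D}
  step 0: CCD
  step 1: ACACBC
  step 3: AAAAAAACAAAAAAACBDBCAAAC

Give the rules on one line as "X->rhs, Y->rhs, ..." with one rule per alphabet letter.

A->AA, B->BD, C->AC, D->BC

  step 0 ⇒ step 1: CCD ⇒ AC·AC·BC
    C ↦ AC
    D ↦ BC
    A ↦ AA  (constrained at step 1)
    B ↦ BD  (constrained at step 1)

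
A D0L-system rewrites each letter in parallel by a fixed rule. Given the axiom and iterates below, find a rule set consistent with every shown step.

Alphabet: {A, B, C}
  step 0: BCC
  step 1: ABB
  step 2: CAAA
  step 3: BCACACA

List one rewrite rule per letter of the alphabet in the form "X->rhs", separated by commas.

A->CA, B->A, C->B

  step 2 ⇒ step 3: CAAA ⇒ B·CA·CA·CA
    A ↦ CA
    C ↦ B
  step 0 ⇒ step 1: BCC ⇒ A·B·B
    B ↦ A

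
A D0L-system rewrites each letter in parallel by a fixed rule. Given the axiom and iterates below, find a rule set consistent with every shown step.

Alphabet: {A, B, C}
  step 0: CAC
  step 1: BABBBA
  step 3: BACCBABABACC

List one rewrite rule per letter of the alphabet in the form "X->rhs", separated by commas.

  step 0 ⇒ step 1: CAC ⇒ BA·BB·BA
    A ↦ BB
    C ↦ BA
    B ↦ C  (constrained at step 1)

A->BB, B->C, C->BA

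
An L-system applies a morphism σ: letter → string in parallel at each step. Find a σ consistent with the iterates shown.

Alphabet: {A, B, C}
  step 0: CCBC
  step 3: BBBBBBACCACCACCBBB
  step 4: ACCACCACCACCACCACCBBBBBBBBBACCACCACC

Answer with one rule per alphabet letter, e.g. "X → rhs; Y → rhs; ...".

A->B, B->ACC, C->B

  step 3 ⇒ step 4: BBBBBBACCACCACCBBB ⇒ ACC·ACC·ACC·ACC·ACC·ACC·B·B·B·B·B·B·B·B·B·ACC·ACC·ACC
    A ↦ B
    B ↦ ACC
    C ↦ B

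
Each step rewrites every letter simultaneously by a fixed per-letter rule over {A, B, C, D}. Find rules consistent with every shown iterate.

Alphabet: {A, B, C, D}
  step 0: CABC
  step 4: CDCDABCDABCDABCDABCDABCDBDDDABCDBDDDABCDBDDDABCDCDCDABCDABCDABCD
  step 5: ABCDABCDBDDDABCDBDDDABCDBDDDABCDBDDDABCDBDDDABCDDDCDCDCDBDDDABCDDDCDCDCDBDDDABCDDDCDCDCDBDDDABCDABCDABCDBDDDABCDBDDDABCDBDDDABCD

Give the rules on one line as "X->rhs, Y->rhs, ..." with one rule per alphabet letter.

A->BD, B->DD, C->AB, D->CD

  step 4 ⇒ step 5: CDCDABCDABCDABCDABCDABCDBDDDABCDBDDDABCDBDDDABCDCDCDABCDABCDABCD ⇒ AB·CD·AB·CD·BD·DD·AB·CD·BD·DD·AB·CD·BD·DD·AB·CD·BD·DD·AB·CD·BD·DD·AB·CD·DD·CD·CD·CD·BD·DD·AB·CD·DD·CD·CD·CD·BD·DD·AB·CD·DD·CD·CD·CD·BD·DD·AB·CD·AB·CD·AB·CD·BD·DD·AB·CD·BD·DD·AB·CD·BD·DD·AB·CD
    A ↦ BD
    B ↦ DD
    C ↦ AB
    D ↦ CD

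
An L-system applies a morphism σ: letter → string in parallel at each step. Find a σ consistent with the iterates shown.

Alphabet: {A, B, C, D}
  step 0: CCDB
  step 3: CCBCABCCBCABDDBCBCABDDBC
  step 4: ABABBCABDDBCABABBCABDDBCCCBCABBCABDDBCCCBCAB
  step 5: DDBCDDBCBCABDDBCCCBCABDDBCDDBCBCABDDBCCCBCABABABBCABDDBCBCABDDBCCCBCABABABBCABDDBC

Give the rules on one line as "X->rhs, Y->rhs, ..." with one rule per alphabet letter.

A->DD, B->BC, C->AB, D->C

  step 4 ⇒ step 5: ABABBCABDDBCABABBCABDDBCCCBCABBCABDDBCCCBCAB ⇒ DD·BC·DD·BC·BC·AB·DD·BC·C·C·BC·AB·DD·BC·DD·BC·BC·AB·DD·BC·C·C·BC·AB·AB·AB·BC·AB·DD·BC·BC·AB·DD·BC·C·C·BC·AB·AB·AB·BC·AB·DD·BC
    A ↦ DD
    B ↦ BC
    C ↦ AB
    D ↦ C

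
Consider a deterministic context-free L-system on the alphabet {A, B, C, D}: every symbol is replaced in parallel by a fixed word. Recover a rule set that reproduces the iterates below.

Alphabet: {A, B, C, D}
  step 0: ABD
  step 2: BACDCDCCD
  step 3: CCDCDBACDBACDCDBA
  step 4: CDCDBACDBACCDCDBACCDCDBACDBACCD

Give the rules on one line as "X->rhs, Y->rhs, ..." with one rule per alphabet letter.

  step 3 ⇒ step 4: CCDCDBACDBACDCDBA ⇒ CD·CD·BA·CD·BA·CC·D·CD·BA·CC·D·CD·BA·CD·BA·CC·D
    A ↦ D
    B ↦ CC
    C ↦ CD
    D ↦ BA

A->D, B->CC, C->CD, D->BA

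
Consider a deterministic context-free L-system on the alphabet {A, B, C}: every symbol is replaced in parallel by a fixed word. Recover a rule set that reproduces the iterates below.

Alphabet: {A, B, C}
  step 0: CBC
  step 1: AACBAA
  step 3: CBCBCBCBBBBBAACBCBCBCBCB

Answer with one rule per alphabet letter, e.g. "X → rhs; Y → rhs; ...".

A->BB, B->CB, C->AA

  step 0 ⇒ step 1: CBC ⇒ AA·CB·AA
    B ↦ CB
    C ↦ AA
    A ↦ BB  (constrained at step 1)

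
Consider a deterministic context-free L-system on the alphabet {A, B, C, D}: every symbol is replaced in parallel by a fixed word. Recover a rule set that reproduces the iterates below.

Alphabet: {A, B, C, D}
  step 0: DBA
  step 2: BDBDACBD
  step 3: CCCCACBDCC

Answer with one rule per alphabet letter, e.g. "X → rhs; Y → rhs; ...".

A->AC, B->C, C->BD, D->C

  step 2 ⇒ step 3: BDBDACBD ⇒ C·C·C·C·AC·BD·C·C
    A ↦ AC
    B ↦ C
    C ↦ BD
    D ↦ C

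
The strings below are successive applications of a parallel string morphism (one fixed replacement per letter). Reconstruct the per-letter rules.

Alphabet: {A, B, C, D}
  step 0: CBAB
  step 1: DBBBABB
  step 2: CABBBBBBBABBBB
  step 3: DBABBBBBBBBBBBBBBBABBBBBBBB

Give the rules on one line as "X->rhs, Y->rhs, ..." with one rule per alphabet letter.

A->BA, B->BB, C->D, D->CA

  step 2 ⇒ step 3: CABBBBBBBABBBB ⇒ D·BA·BB·BB·BB·BB·BB·BB·BB·BA·BB·BB·BB·BB
    A ↦ BA
    B ↦ BB
    C ↦ D
  step 1 ⇒ step 2: DBBBABB ⇒ CA·BB·BB·BB·BA·BB·BB
    D ↦ CA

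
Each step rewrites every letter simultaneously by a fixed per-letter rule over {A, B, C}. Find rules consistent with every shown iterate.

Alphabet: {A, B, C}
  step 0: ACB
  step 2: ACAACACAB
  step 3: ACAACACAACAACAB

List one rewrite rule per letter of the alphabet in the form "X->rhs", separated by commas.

A->AC, B->AB, C->A

  step 2 ⇒ step 3: ACAACACAB ⇒ AC·A·AC·AC·A·AC·A·AC·AB
    A ↦ AC
    B ↦ AB
    C ↦ A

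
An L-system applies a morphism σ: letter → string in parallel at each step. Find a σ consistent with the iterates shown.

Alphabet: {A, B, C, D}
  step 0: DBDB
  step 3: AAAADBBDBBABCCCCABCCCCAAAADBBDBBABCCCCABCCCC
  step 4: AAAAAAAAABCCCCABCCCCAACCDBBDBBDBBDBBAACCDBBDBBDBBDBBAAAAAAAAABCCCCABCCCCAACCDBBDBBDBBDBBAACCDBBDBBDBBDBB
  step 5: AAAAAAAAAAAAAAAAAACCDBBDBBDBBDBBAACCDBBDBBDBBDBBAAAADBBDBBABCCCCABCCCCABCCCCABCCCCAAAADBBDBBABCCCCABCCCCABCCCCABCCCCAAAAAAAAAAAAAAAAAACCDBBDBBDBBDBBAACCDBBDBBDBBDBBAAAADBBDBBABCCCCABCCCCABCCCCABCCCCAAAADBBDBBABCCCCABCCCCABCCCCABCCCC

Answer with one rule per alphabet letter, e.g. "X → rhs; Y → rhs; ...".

A->AA, B->CC, C->DBB, D->AB

  step 4 ⇒ step 5: AAAAAAAAABCCCCABCCCCAACCDBBDBBDBBDBBAACCDBBDBBDBBDBBAAAAAAAAABCCCCABCCCCAACCDBBDBBDBBDBBAACCDBBDBBDBBDBB ⇒ AA·AA·AA·AA·AA·AA·AA·AA·AA·CC·DBB·DBB·DBB·DBB·AA·CC·DBB·DBB·DBB·DBB·AA·AA·DBB·DBB·AB·CC·CC·AB·CC·CC·AB·CC·CC·AB·CC·CC·AA·AA·DBB·DBB·AB·CC·CC·AB·CC·CC·AB·CC·CC·AB·CC·CC·AA·AA·AA·AA·AA·AA·AA·AA·AA·CC·DBB·DBB·DBB·DBB·AA·CC·DBB·DBB·DBB·DBB·AA·AA·DBB·DBB·AB·CC·CC·AB·CC·CC·AB·CC·CC·AB·CC·CC·AA·AA·DBB·DBB·AB·CC·CC·AB·CC·CC·AB·CC·CC·AB·CC·CC
    A ↦ AA
    B ↦ CC
    C ↦ DBB
    D ↦ AB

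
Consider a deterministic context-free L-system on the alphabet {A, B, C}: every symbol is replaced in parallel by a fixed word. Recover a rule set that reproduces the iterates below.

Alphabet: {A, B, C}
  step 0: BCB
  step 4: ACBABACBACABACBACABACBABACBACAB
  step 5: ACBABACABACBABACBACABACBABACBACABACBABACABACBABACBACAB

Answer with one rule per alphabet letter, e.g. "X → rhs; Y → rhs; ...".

  step 4 ⇒ step 5: ACBABACBACABACBACABACBABACBACAB ⇒ AC·B·AB·AC·AB·AC·B·AB·AC·B·AC·AB·AC·B·AB·AC·B·AC·AB·AC·B·AB·AC·AB·AC·B·AB·AC·B·AC·AB
    A ↦ AC
    B ↦ AB
    C ↦ B

A->AC, B->AB, C->B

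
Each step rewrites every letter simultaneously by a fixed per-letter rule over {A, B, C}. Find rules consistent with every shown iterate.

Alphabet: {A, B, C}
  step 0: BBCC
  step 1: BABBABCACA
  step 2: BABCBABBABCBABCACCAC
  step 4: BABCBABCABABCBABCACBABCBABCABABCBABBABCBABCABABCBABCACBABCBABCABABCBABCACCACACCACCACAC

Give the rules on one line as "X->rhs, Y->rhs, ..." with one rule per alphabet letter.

  step 1 ⇒ step 2: BABBABCACA ⇒ BAB·C·BAB·BAB·C·BAB·CA·C·CA·C
    A ↦ C
    B ↦ BAB
    C ↦ CA

A->C, B->BAB, C->CA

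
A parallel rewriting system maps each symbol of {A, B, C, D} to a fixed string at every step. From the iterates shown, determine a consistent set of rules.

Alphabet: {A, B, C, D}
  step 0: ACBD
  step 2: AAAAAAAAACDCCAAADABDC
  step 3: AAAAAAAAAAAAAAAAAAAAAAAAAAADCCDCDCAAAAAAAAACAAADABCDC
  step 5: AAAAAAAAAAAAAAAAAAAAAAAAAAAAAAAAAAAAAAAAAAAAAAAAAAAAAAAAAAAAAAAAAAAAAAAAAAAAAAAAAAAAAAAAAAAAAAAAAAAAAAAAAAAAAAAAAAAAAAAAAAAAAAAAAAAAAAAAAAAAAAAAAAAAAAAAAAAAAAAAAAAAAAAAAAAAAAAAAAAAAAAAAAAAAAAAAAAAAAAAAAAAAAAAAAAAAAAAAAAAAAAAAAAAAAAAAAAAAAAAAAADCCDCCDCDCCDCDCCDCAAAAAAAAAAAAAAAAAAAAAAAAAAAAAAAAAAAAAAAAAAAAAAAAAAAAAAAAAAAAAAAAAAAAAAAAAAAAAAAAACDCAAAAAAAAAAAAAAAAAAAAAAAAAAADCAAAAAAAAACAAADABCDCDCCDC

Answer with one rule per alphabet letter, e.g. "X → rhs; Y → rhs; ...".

  step 2 ⇒ step 3: AAAAAAAAACDCCAAADABDC ⇒ AAA·AAA·AAA·AAA·AAA·AAA·AAA·AAA·AAA·DC·C·DC·DC·AAA·AAA·AAA·C·AAA·DAB·C·DC
    A ↦ AAA
    B ↦ DAB
    C ↦ DC
    D ↦ C

A->AAA, B->DAB, C->DC, D->C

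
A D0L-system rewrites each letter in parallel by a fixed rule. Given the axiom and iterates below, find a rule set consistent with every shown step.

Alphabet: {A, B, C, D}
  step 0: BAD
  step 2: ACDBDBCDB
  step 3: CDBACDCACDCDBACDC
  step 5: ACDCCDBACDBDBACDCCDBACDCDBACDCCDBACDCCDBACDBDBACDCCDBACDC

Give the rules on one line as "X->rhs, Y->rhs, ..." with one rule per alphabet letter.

A->C, B->DC, C->DB, D->AC

  step 2 ⇒ step 3: ACDBDBCDB ⇒ C·DB·AC·DC·AC·DC·DB·AC·DC
    A ↦ C
    B ↦ DC
    C ↦ DB
    D ↦ AC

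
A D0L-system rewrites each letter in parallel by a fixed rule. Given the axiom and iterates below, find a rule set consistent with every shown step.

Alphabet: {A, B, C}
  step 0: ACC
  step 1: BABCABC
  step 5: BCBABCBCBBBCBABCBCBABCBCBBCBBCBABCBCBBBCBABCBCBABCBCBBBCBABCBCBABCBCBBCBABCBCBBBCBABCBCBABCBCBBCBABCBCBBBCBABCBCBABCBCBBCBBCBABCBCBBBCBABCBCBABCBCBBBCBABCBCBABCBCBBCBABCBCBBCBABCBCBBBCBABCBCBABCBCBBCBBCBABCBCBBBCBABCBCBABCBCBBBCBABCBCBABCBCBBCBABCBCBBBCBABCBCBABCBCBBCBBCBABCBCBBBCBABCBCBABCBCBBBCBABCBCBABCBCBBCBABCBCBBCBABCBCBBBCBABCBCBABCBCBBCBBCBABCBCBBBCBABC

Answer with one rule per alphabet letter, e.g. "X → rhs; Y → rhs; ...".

A->B, B->BCB, C->ABC

  step 0 ⇒ step 1: ACC ⇒ B·ABC·ABC
    A ↦ B
    C ↦ ABC
    B ↦ BCB  (constrained at step 1)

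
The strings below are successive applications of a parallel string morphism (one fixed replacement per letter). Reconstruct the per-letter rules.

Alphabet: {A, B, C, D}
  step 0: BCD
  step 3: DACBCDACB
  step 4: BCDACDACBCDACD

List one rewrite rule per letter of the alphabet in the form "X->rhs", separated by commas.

A->CD, B->D, C->AC, D->B

  step 3 ⇒ step 4: DACBCDACB ⇒ B·CD·AC·D·AC·B·CD·AC·D
    A ↦ CD
    B ↦ D
    C ↦ AC
    D ↦ B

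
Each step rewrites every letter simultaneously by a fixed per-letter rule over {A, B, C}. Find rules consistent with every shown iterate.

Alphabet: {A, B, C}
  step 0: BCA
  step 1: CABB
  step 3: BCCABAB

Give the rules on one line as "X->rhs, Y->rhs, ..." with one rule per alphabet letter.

  step 0 ⇒ step 1: BCA ⇒ C·AB·B
    A ↦ B
    B ↦ C
    C ↦ AB

A->B, B->C, C->AB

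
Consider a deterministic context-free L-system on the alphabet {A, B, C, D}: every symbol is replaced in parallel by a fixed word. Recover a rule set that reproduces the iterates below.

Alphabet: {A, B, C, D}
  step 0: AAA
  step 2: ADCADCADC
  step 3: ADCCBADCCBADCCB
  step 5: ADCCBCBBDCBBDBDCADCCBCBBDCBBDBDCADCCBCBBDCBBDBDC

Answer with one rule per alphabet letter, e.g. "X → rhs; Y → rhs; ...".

  step 2 ⇒ step 3: ADCADCADC ⇒ AD·C·CB·AD·C·CB·AD·C·CB
    A ↦ AD
    C ↦ CB
    D ↦ C
    B ↦ BD  (constrained at step 3)

A->AD, B->BD, C->CB, D->C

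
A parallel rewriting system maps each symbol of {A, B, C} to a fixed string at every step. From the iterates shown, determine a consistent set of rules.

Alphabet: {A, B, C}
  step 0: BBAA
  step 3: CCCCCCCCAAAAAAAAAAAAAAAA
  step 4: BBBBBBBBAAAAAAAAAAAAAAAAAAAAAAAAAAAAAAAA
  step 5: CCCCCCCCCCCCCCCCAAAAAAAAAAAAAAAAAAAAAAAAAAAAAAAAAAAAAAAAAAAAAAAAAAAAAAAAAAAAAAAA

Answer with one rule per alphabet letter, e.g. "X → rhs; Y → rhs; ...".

A->AA, B->CC, C->B

  step 4 ⇒ step 5: BBBBBBBBAAAAAAAAAAAAAAAAAAAAAAAAAAAAAAAA ⇒ CC·CC·CC·CC·CC·CC·CC·CC·AA·AA·AA·AA·AA·AA·AA·AA·AA·AA·AA·AA·AA·AA·AA·AA·AA·AA·AA·AA·AA·AA·AA·AA·AA·AA·AA·AA·AA·AA·AA·AA
    A ↦ AA
    B ↦ CC
  step 3 ⇒ step 4: CCCCCCCCAAAAAAAAAAAAAAAA ⇒ B·B·B·B·B·B·B·B·AA·AA·AA·AA·AA·AA·AA·AA·AA·AA·AA·AA·AA·AA·AA·AA
    C ↦ B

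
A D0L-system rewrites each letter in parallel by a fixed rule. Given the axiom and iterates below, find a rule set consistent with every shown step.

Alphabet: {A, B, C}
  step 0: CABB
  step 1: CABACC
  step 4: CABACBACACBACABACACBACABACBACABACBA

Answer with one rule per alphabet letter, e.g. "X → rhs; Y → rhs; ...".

A->BA, B->C, C->CA

  step 0 ⇒ step 1: CABB ⇒ CA·BA·C·C
    A ↦ BA
    B ↦ C
    C ↦ CA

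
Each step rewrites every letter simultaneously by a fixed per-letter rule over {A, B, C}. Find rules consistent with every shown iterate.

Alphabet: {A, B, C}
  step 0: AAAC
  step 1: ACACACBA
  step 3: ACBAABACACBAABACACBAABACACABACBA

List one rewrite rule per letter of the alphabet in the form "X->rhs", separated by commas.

  step 0 ⇒ step 1: AAAC ⇒ AC·AC·AC·BA
    A ↦ AC
    C ↦ BA
    B ↦ AB  (constrained at step 1)

A->AC, B->AB, C->BA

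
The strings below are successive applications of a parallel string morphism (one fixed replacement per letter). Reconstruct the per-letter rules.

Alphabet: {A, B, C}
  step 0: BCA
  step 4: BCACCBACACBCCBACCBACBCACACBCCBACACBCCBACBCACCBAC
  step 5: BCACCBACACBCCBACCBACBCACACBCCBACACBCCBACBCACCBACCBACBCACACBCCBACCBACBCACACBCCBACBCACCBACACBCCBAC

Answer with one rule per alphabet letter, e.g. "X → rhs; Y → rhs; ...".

A->CB, B->BC, C->AC

  step 4 ⇒ step 5: BCACCBACACBCCBACCBACBCACACBCCBACACBCCBACBCACCBAC ⇒ BC·AC·CB·AC·AC·BC·CB·AC·CB·AC·BC·AC·AC·BC·CB·AC·AC·BC·CB·AC·BC·AC·CB·AC·CB·AC·BC·AC·AC·BC·CB·AC·CB·AC·BC·AC·AC·BC·CB·AC·BC·AC·CB·AC·AC·BC·CB·AC
    A ↦ CB
    B ↦ BC
    C ↦ AC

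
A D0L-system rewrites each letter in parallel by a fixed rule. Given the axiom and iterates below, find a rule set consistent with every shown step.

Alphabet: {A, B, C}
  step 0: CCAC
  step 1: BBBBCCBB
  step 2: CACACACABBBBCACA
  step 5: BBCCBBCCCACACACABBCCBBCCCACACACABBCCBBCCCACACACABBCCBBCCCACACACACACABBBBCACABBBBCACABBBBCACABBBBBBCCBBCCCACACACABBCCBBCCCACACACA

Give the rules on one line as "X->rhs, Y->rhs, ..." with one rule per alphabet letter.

  step 1 ⇒ step 2: BBBBCCBB ⇒ CA·CA·CA·CA·BB·BB·CA·CA
    B ↦ CA
    C ↦ BB
  step 0 ⇒ step 1: CCAC ⇒ BB·BB·CC·BB
    A ↦ CC

A->CC, B->CA, C->BB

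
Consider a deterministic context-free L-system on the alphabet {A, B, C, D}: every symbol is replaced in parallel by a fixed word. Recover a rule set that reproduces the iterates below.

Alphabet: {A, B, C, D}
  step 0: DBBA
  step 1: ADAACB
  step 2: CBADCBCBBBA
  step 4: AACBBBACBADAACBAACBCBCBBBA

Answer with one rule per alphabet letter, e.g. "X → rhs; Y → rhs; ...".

  step 1 ⇒ step 2: ADAACB ⇒ CB·AD·CB·CB·BB·A
    A ↦ CB
    B ↦ A
    C ↦ BB
    D ↦ AD

A->CB, B->A, C->BB, D->AD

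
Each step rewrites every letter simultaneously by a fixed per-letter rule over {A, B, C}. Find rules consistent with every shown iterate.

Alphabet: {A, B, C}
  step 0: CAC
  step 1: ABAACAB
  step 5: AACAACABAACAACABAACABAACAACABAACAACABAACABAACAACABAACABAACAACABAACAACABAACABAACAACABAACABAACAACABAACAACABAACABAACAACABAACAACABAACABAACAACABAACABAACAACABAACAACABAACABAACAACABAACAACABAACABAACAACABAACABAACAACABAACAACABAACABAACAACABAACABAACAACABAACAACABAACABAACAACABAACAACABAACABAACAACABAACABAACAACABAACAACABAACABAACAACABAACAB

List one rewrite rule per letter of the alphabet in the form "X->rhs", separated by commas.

A->AAC, B->AB, C->AB

  step 0 ⇒ step 1: CAC ⇒ AB·AAC·AB
    A ↦ AAC
    C ↦ AB
    B ↦ AB  (constrained at step 1)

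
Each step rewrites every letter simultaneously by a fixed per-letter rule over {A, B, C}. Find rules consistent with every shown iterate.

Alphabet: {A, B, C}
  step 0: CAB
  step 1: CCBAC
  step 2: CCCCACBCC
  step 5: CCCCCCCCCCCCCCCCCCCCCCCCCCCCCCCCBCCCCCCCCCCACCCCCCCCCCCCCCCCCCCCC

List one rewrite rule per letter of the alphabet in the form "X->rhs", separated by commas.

  step 1 ⇒ step 2: CCBAC ⇒ CC·CC·AC·B·CC
    A ↦ B
    B ↦ AC
    C ↦ CC

A->B, B->AC, C->CC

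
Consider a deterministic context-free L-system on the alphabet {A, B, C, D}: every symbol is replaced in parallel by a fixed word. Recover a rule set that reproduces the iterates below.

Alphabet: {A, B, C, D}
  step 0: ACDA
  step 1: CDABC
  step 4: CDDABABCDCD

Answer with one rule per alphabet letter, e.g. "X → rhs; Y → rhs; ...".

A->C, B->D, C->D, D->AB

  step 0 ⇒ step 1: ACDA ⇒ C·D·AB·C
    A ↦ C
    C ↦ D
    D ↦ AB
    B ↦ D  (constrained at step 1)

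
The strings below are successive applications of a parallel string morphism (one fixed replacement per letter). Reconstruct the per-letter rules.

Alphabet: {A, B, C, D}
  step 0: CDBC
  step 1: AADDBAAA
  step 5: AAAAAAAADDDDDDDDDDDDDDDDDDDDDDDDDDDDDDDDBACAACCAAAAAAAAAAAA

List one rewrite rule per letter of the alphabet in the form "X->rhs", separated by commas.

  step 0 ⇒ step 1: CDBC ⇒ AA·DD·BA·AA
    B ↦ BA
    C ↦ AA
    D ↦ DD
    A ↦ C  (constrained at step 1)

A->C, B->BA, C->AA, D->DD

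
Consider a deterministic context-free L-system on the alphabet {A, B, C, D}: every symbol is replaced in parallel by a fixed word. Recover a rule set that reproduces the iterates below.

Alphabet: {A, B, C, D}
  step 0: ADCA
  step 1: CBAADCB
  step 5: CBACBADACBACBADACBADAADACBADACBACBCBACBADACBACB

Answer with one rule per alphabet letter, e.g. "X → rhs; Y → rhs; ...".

A->CB, B->A, C->AD, D->A

  step 0 ⇒ step 1: ADCA ⇒ CB·A·AD·CB
    A ↦ CB
    C ↦ AD
    D ↦ A
    B ↦ A  (constrained at step 1)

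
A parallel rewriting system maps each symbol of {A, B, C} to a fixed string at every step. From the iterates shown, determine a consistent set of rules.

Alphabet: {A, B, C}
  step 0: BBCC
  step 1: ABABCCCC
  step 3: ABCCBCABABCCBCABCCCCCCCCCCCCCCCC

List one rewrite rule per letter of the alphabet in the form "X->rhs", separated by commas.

A->BC, B->AB, C->CC

  step 0 ⇒ step 1: BBCC ⇒ AB·AB·CC·CC
    B ↦ AB
    C ↦ CC
    A ↦ BC  (constrained at step 1)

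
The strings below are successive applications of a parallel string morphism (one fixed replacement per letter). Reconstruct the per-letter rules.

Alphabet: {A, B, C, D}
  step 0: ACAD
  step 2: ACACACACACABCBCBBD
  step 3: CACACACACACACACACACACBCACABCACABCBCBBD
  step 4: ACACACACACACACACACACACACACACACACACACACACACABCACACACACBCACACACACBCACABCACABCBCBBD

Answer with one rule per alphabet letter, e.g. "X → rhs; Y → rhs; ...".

  step 3 ⇒ step 4: CACACACACACACACACACACBCACABCACABCBCBBD ⇒ ACA·C·ACA·C·ACA·C·ACA·C·ACA·C·ACA·C·ACA·C·ACA·C·ACA·C·ACA·C·ACA·BC·ACA·C·ACA·C·BC·ACA·C·ACA·C·BC·ACA·BC·ACA·BC·BC·BBD
    A ↦ C
    B ↦ BC
    C ↦ ACA
    D ↦ BBD

A->C, B->BC, C->ACA, D->BBD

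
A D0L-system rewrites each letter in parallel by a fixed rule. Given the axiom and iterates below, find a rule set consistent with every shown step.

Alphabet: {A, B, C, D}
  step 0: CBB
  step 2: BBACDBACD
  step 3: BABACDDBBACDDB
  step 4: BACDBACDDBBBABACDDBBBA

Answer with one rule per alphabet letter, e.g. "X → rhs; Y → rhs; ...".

A->CD, B->BA, C->D, D->B

  step 3 ⇒ step 4: BABACDDBBACDDB ⇒ BA·CD·BA·CD·D·B·B·BA·BA·CD·D·B·B·BA
    A ↦ CD
    B ↦ BA
    C ↦ D
    D ↦ B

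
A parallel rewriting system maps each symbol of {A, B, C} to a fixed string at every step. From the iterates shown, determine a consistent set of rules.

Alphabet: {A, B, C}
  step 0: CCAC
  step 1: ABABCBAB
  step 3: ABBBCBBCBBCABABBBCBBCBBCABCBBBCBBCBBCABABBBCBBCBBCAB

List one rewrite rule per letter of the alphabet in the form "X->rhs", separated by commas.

A->CB, B->BBC, C->AB

  step 0 ⇒ step 1: CCAC ⇒ AB·AB·CB·AB
    A ↦ CB
    C ↦ AB
    B ↦ BBC  (constrained at step 1)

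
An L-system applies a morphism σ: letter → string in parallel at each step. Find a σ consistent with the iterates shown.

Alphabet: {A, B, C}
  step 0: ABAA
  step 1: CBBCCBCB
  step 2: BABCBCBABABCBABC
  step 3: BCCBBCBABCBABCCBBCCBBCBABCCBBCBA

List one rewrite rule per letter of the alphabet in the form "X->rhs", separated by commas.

A->CB, B->BC, C->BA

  step 2 ⇒ step 3: BABCBCBABABCBABC ⇒ BC·CB·BC·BA·BC·BA·BC·CB·BC·CB·BC·BA·BC·CB·BC·BA
    A ↦ CB
    B ↦ BC
    C ↦ BA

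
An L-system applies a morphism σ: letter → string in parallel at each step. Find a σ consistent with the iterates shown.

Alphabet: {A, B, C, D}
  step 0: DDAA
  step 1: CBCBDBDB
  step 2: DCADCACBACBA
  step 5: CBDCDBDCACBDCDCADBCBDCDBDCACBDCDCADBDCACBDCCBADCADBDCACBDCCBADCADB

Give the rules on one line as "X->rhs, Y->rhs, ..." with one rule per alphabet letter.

A->DB, B->A, C->DC, D->CB

  step 1 ⇒ step 2: CBCBDBDB ⇒ DC·A·DC·A·CB·A·CB·A
    B ↦ A
    C ↦ DC
    D ↦ CB
  step 0 ⇒ step 1: DDAA ⇒ CB·CB·DB·DB
    A ↦ DB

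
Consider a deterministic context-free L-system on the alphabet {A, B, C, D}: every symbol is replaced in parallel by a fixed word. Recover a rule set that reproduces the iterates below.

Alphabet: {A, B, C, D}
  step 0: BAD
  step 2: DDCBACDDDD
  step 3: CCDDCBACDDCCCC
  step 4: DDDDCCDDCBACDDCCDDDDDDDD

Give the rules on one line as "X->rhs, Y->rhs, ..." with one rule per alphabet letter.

  step 3 ⇒ step 4: CCDDCBACDDCCCC ⇒ DD·DD·C·C·DD·CB·AC·DD·C·C·DD·DD·DD·DD
    A ↦ AC
    B ↦ CB
    C ↦ DD
    D ↦ C

A->AC, B->CB, C->DD, D->C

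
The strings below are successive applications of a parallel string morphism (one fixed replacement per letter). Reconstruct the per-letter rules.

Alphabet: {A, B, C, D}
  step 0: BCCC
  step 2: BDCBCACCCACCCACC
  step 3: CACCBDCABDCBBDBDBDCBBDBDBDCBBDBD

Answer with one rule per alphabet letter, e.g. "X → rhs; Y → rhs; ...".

  step 2 ⇒ step 3: BDCBCACCCACCCACC ⇒ CA·CC·BD·CA·BD·CB·BD·BD·BD·CB·BD·BD·BD·CB·BD·BD
    A ↦ CB
    B ↦ CA
    C ↦ BD
    D ↦ CC

A->CB, B->CA, C->BD, D->CC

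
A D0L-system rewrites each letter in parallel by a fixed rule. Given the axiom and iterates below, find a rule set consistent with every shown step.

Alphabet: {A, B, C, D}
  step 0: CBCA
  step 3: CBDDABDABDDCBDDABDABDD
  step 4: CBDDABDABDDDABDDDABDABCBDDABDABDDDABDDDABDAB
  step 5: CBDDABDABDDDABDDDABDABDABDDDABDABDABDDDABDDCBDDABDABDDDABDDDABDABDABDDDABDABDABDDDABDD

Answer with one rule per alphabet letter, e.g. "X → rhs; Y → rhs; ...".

A->D, B->D, C->CB, D->DAB

  step 4 ⇒ step 5: CBDDABDABDDDABDDDABDABCBDDABDABDDDABDDDABDAB ⇒ CB·D·DAB·DAB·D·D·DAB·D·D·DAB·DAB·DAB·D·D·DAB·DAB·DAB·D·D·DAB·D·D·CB·D·DAB·DAB·D·D·DAB·D·D·DAB·DAB·DAB·D·D·DAB·DAB·DAB·D·D·DAB·D·D
    A ↦ D
    B ↦ D
    C ↦ CB
    D ↦ DAB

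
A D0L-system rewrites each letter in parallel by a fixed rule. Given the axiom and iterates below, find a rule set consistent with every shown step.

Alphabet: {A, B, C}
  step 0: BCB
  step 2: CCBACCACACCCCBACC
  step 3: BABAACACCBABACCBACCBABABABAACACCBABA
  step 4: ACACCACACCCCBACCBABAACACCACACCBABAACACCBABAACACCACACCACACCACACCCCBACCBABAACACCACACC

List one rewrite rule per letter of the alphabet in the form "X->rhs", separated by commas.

A->CC, B->ACA, C->BA

  step 3 ⇒ step 4: BABAACACCBABACCBACCBABABABAACACCBABA ⇒ ACA·CC·ACA·CC·CC·BA·CC·BA·BA·ACA·CC·ACA·CC·BA·BA·ACA·CC·BA·BA·ACA·CC·ACA·CC·ACA·CC·ACA·CC·CC·BA·CC·BA·BA·ACA·CC·ACA·CC
    A ↦ CC
    B ↦ ACA
    C ↦ BA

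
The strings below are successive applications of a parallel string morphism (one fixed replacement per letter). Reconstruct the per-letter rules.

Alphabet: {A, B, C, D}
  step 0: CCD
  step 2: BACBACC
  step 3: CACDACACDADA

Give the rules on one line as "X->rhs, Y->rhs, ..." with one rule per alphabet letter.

A->AC, B->C, C->DA, D->B

  step 2 ⇒ step 3: BACBACC ⇒ C·AC·DA·C·AC·DA·DA
    A ↦ AC
    B ↦ C
    C ↦ DA
    D ↦ B  (constrained at step 0)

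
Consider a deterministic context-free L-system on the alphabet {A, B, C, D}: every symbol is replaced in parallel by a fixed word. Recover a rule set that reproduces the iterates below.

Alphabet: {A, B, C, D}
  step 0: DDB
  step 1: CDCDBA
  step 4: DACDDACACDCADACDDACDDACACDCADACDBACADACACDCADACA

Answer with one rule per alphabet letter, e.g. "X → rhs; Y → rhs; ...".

A->CA, B->BA, C->DA, D->CD

  step 0 ⇒ step 1: DDB ⇒ CD·CD·BA
    B ↦ BA
    D ↦ CD
    A ↦ CA  (constrained at step 1)
    C ↦ DA  (constrained at step 1)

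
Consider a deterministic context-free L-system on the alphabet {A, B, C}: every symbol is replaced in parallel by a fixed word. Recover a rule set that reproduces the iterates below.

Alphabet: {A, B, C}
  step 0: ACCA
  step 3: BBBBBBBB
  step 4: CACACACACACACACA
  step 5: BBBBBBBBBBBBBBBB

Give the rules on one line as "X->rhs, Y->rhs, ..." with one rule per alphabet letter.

  step 4 ⇒ step 5: CACACACACACACACA ⇒ B·B·B·B·B·B·B·B·B·B·B·B·B·B·B·B
    A ↦ B
    C ↦ B
  step 3 ⇒ step 4: BBBBBBBB ⇒ CA·CA·CA·CA·CA·CA·CA·CA
    B ↦ CA

A->B, B->CA, C->B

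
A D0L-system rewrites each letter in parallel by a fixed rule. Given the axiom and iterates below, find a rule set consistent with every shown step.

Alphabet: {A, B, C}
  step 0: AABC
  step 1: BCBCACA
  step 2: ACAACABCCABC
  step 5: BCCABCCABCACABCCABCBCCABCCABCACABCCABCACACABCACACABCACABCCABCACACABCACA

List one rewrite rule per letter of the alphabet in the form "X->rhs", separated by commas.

  step 1 ⇒ step 2: BCBCACA ⇒ A·CA·A·CA·BC·CA·BC
    A ↦ BC
    B ↦ A
    C ↦ CA

A->BC, B->A, C->CA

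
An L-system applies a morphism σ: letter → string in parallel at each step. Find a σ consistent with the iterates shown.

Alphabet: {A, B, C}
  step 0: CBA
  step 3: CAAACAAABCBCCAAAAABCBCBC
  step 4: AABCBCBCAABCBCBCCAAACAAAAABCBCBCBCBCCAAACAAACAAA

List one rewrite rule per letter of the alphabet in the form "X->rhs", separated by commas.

A->BC, B->CA, C->AA

  step 3 ⇒ step 4: CAAACAAABCBCCAAAAABCBCBC ⇒ AA·BC·BC·BC·AA·BC·BC·BC·CA·AA·CA·AA·AA·BC·BC·BC·BC·BC·CA·AA·CA·AA·CA·AA
    A ↦ BC
    B ↦ CA
    C ↦ AA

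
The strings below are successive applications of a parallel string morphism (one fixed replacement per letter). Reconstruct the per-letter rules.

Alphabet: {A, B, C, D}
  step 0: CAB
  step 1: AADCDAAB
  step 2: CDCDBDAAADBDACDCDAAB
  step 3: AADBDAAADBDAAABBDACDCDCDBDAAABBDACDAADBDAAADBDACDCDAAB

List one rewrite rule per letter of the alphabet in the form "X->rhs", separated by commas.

A->CD, B->AAB, C->AAD, D->BDA

  step 2 ⇒ step 3: CDCDBDAAADBDACDCDAAB ⇒ AAD·BDA·AAD·BDA·AAB·BDA·CD·CD·CD·BDA·AAB·BDA·CD·AAD·BDA·AAD·BDA·CD·CD·AAB
    A ↦ CD
    B ↦ AAB
    C ↦ AAD
    D ↦ BDA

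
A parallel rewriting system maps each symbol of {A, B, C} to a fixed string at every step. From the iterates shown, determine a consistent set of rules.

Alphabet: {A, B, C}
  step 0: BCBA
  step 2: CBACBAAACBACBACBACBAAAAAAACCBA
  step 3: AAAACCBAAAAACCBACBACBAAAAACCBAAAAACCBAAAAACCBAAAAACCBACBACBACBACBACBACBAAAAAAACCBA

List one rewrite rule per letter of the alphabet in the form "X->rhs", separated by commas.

A->CBA, B->AAC, C->AA

  step 2 ⇒ step 3: CBACBAAACBACBACBACBAAAAAAACCBA ⇒ AA·AAC·CBA·AA·AAC·CBA·CBA·CBA·AA·AAC·CBA·AA·AAC·CBA·AA·AAC·CBA·AA·AAC·CBA·CBA·CBA·CBA·CBA·CBA·CBA·AA·AA·AAC·CBA
    A ↦ CBA
    B ↦ AAC
    C ↦ AA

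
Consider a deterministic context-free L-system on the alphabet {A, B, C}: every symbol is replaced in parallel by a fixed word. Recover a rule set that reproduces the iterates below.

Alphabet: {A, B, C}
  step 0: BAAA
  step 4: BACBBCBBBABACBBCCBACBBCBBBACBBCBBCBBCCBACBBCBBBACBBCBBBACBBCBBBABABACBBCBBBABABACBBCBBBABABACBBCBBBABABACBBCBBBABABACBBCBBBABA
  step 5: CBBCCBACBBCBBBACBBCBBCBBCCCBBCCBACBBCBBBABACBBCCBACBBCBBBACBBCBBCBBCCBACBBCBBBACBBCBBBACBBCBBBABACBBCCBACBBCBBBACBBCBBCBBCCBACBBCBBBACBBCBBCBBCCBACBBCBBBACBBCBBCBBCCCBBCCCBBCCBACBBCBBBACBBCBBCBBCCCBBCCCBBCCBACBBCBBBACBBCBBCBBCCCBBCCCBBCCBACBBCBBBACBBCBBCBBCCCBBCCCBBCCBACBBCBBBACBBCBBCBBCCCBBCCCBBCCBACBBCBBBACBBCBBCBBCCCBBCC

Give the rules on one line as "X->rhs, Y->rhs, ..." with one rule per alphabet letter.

  step 4 ⇒ step 5: BACBBCBBBABACBBCCBACBBCBBBACBBCBBCBBCCBACBBCBBBACBBCBBBACBBCBBBABABACBBCBBBABABACBBCBBBABABACBBCBBBABABACBBCBBBABABACBBCBBBABA ⇒ CBB·CC·BA·CBB·CBB·BA·CBB·CBB·CBB·CC·CBB·CC·BA·CBB·CBB·BA·BA·CBB·CC·BA·CBB·CBB·BA·CBB·CBB·CBB·CC·BA·CBB·CBB·BA·CBB·CBB·BA·CBB·CBB·BA·BA·CBB·CC·BA·CBB·CBB·BA·CBB·CBB·CBB·CC·BA·CBB·CBB·BA·CBB·CBB·CBB·CC·BA·CBB·CBB·BA·CBB·CBB·CBB·CC·CBB·CC·CBB·CC·BA·CBB·CBB·BA·CBB·CBB·CBB·CC·CBB·CC·CBB·CC·BA·CBB·CBB·BA·CBB·CBB·CBB·CC·CBB·CC·CBB·CC·BA·CBB·CBB·BA·CBB·CBB·CBB·CC·CBB·CC·CBB·CC·BA·CBB·CBB·BA·CBB·CBB·CBB·CC·CBB·CC·CBB·CC·BA·CBB·CBB·BA·CBB·CBB·CBB·CC·CBB·CC
    A ↦ CC
    B ↦ CBB
    C ↦ BA

A->CC, B->CBB, C->BA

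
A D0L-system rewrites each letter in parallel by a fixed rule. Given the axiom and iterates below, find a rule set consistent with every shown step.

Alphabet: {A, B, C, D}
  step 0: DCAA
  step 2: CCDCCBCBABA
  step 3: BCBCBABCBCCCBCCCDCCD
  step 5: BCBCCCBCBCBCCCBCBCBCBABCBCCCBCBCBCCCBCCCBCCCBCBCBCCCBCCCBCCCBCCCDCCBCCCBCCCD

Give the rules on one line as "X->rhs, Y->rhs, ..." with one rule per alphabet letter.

A->D, B->CC, C->BC, D->BA

  step 2 ⇒ step 3: CCDCCBCBABA ⇒ BC·BC·BA·BC·BC·CC·BC·CC·D·CC·D
    A ↦ D
    B ↦ CC
    C ↦ BC
    D ↦ BA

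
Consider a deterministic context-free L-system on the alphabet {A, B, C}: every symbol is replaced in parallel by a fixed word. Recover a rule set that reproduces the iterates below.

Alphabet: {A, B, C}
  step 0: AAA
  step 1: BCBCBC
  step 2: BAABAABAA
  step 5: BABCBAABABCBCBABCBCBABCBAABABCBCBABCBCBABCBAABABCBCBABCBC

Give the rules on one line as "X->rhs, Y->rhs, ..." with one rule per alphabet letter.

  step 1 ⇒ step 2: BCBCBC ⇒ BA·A·BA·A·BA·A
    B ↦ BA
    C ↦ A
  step 0 ⇒ step 1: AAA ⇒ BC·BC·BC
    A ↦ BC

A->BC, B->BA, C->A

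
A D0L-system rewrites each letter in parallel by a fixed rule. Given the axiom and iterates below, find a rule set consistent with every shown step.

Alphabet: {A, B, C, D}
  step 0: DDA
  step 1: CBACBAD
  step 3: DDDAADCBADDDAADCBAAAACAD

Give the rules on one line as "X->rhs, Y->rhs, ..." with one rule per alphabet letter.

  step 0 ⇒ step 1: DDA ⇒ CBA·CBA·D
    A ↦ D
    D ↦ CBA
    B ↦ ACA  (constrained at step 1)
    C ↦ AA  (constrained at step 1)

A->D, B->ACA, C->AA, D->CBA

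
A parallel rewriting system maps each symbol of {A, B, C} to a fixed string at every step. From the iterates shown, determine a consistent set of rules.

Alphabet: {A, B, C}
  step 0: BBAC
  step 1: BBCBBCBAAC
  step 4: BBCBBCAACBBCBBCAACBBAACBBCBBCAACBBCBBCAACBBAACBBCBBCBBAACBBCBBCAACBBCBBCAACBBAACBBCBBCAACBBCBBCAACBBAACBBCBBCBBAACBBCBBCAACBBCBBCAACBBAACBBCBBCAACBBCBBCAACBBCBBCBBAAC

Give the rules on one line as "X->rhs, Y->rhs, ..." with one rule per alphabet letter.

  step 0 ⇒ step 1: BBAC ⇒ BBC·BBC·B·AAC
    A ↦ B
    B ↦ BBC
    C ↦ AAC

A->B, B->BBC, C->AAC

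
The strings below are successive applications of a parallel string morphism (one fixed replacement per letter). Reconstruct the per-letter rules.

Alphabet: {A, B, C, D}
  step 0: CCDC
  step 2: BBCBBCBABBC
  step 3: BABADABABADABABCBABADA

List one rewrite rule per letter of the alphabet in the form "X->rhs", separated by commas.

A->BC, B->BA, C->DA, D->B

  step 2 ⇒ step 3: BBCBBCBABBC ⇒ BA·BA·DA·BA·BA·DA·BA·BC·BA·BA·DA
    A ↦ BC
    B ↦ BA
    C ↦ DA
    D ↦ B  (constrained at step 0)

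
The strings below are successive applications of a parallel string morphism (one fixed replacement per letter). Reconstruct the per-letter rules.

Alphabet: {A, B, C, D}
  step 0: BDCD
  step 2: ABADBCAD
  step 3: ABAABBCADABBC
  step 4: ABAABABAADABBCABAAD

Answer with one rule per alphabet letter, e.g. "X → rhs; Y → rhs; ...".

A->AB, B->A, C->D, D->BC

  step 3 ⇒ step 4: ABAABBCADABBC ⇒ AB·A·AB·AB·A·A·D·AB·BC·AB·A·A·D
    A ↦ AB
    B ↦ A
    C ↦ D
    D ↦ BC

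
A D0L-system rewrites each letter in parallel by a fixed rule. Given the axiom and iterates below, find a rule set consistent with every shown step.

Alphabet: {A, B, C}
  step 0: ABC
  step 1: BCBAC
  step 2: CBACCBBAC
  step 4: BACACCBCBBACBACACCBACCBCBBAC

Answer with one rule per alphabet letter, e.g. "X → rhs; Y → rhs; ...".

A->B, B->CB, C->AC

  step 1 ⇒ step 2: BCBAC ⇒ CB·AC·CB·B·AC
    A ↦ B
    B ↦ CB
    C ↦ AC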